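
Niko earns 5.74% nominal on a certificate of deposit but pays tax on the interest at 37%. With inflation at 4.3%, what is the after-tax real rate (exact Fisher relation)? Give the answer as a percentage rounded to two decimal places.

-0.66%

After-tax nominal return = 5.74% × (1 − 0.37) = 3.6162%.
1 + r = 1.036162 / 1.04300 = 0.993444
After-tax real rate = 0.993444 − 1 → -0.66%.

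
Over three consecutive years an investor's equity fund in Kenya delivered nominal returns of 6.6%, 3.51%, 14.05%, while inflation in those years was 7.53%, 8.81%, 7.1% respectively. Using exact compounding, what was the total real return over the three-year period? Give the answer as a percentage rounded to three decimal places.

Nominal growth factor = 1.0660 × 1.0351 × 1.1405 = 1.258447
Price-level growth factor = 1.0753 × 1.0881 × 1.0710 = 1.253106
Real growth factor = 1.258447 / 1.253106 = 1.004262
Total real return = 1.004262 − 1 → 0.426%.

0.426%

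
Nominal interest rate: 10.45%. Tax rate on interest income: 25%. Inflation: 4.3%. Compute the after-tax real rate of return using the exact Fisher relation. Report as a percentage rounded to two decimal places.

After-tax nominal return = 10.45% × (1 − 0.25) = 7.8375%.
1 + r = 1.078375 / 1.04300 = 1.033917
After-tax real rate = 1.033917 − 1 → 3.39%.

3.39%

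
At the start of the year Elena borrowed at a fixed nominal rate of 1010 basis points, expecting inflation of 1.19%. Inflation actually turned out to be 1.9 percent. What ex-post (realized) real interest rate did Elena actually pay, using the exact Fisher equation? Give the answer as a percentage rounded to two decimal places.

8.05%

Ex-post: (1 + 0.1010)/(1 + 0.0190) − 1 = 8.0471%
So the realized real rate is 8.05%.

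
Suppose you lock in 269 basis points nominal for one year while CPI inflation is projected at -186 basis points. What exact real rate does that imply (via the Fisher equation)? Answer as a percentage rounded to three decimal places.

4.636%

1 + r = 1.02690 / 0.98140 = 1.046362
r = 1.046362 − 1 = 4.6362%, i.e. 4.636%.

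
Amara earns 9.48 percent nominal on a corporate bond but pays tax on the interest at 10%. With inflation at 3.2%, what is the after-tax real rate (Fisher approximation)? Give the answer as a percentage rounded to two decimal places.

5.33%

After-tax nominal return = 9.48% × (1 − 0.1) = 8.5320%.
r ≈ 8.5320% − 3.2% → 5.33%.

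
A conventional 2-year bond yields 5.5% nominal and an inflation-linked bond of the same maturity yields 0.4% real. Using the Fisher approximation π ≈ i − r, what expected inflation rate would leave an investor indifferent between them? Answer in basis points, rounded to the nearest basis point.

π ≈ i − r = 5.5% − 0.4% → 510 basis points.

510 basis points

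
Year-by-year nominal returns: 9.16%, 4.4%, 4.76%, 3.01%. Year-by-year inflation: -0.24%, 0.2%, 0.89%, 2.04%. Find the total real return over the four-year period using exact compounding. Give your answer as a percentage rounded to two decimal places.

Nominal growth factor = 1.0916 × 1.0440 × 1.0476 × 1.0301 = 1.229812
Price-level growth factor = 0.9976 × 1.0020 × 1.0089 × 1.0204 = 1.029065
Real growth factor = 1.229812 / 1.029065 = 1.195078
Total real return = 1.195078 − 1 → 19.51%.

19.51%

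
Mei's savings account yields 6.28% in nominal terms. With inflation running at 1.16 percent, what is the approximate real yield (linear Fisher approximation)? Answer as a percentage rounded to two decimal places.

5.12%

r ≈ i − π = 6.28% − 1.16% = 5.12%.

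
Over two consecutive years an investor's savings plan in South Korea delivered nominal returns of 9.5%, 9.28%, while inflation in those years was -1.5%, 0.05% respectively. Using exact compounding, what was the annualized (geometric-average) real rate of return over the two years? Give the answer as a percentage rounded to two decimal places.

Compound the nominal returns: 1.0950 × 1.0928 = 1.19661600.
Compound inflation: 0.9850 × 1.0005 = 0.98549250.
Deflate: 1.19661600 / 0.98549250 = 1.21423146.
Annualized real rate = 1.21423146^(1/2) − 1 = 10.1922% → 10.19%.

10.19%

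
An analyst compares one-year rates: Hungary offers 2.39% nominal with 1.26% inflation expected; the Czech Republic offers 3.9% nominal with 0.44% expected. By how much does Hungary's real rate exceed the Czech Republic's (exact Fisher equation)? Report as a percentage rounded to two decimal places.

Hungary: (1 + 0.0239)/(1 + 0.0126) − 1 = 1.1159%
The Czech Republic: (1 + 0.0390)/(1 + 0.0044) − 1 = 3.4448%
Differential = 1.1159% − 3.4448% = -2.3289% → -2.33%.

-2.33%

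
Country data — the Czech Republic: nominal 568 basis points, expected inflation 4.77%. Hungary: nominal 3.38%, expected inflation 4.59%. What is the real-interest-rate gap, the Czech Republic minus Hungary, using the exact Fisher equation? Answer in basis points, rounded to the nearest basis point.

203 basis points

The Czech Republic: (1 + 0.0568)/(1 + 0.0477) − 1 = 0.8686%
Hungary: (1 + 0.0338)/(1 + 0.0459) − 1 = -1.1569%
Differential = 0.8686% − (-1.1569%) = 2.0255% → 203 basis points.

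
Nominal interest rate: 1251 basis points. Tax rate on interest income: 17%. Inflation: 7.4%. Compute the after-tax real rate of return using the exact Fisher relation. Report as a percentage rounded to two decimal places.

After-tax nominal return = 12.51% × (1 − 0.17) = 10.3833%.
1 + r = 1.103833 / 1.07400 = 1.027777
After-tax real rate = 1.027777 − 1 → 2.78%.

2.78%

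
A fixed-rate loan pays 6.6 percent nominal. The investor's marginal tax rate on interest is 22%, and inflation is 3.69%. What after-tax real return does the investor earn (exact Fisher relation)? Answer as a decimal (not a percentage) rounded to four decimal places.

After-tax nominal return = 6.6% × (1 − 0.22) = 5.1480%.
1 + r = 1.05148 / 1.03690 = 1.014061
After-tax real rate = 1.014061 − 1 → 0.0141.

0.0141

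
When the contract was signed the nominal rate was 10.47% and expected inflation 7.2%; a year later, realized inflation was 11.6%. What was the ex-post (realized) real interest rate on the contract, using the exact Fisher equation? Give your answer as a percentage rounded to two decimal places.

-1.01%

Ex-post: (1 + 0.1047)/(1 + 0.1160) − 1 = -1.0125%
So the realized real rate is -1.01%.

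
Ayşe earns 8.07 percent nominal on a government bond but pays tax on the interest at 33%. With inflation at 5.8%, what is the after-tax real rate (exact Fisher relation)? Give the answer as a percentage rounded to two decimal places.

After-tax nominal return = 8.07% × (1 − 0.33) = 5.4069%.
1 + r = 1.054069 / 1.05800 = 0.996284
After-tax real rate = 0.996284 − 1 → -0.37%.

-0.37%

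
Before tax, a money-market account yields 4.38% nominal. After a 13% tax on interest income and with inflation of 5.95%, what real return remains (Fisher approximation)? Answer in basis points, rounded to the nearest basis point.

-214 basis points

After-tax nominal return = 4.38% × (1 − 0.13) = 3.8106%.
r ≈ 3.8106% − 5.95% → -214 basis points.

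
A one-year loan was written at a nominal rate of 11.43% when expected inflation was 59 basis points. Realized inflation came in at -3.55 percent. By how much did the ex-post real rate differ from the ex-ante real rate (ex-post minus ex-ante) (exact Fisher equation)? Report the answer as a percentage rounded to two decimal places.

Ex-ante: (1 + 0.1143)/(1 + 0.0059) − 1 = 10.7764%
Ex-post: (1 + 0.1143)/(1 − 0.0355) − 1 = 15.5314%
Difference (ex-post − ex-ante) = 4.7549% → 4.75%.

4.75%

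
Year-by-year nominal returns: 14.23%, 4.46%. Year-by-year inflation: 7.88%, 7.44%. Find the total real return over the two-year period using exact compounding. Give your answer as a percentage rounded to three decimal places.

2.949%

Compound the nominal returns: 1.1423 × 1.0446 = 1.193247.
Compound inflation: 1.0788 × 1.0744 = 1.159063.
Deflate: 1.193247 / 1.159063 = 1.029493.
Total real return = 1.029493 − 1 → 2.949%.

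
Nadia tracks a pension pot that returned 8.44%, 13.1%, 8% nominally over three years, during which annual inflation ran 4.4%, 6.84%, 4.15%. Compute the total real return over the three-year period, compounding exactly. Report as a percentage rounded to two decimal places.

14.02%

Nominal growth factor = 1.0844 × 1.1310 × 1.0800 = 1.324573
Price-level growth factor = 1.0440 × 1.0684 × 1.0415 = 1.161699
Real growth factor = 1.324573 / 1.161699 = 1.140203
Total real return = 1.140203 − 1 → 14.02%.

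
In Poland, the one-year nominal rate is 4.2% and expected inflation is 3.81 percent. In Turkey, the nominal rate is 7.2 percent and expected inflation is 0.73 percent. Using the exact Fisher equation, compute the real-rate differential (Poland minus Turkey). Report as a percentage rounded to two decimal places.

-6.05%

Poland: (1 + 0.0420)/(1 + 0.0381) − 1 = 0.3757%
Turkey: (1 + 0.0720)/(1 + 0.0073) − 1 = 6.4231%
Differential = 0.3757% − 6.4231% = -6.0474% → -6.05%.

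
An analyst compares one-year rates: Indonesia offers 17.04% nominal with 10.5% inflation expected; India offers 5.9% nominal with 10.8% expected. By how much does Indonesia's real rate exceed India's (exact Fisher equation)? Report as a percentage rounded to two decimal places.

Indonesia: (1 + 0.1704)/(1 + 0.1050) − 1 = 5.9186%
India: (1 + 0.0590)/(1 + 0.1080) − 1 = -4.4224%
Differential = 5.9186% − (-4.4224%) = 10.3409% → 10.34%.

10.34%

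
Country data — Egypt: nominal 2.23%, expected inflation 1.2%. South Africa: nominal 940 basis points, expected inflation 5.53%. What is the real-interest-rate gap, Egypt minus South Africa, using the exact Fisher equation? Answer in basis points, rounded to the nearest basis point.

-265 basis points

Egypt: (1 + 0.0223)/(1 + 0.0120) − 1 = 1.0178%
South Africa: (1 + 0.0940)/(1 + 0.0553) − 1 = 3.6672%
Differential = 1.0178% − 3.6672% = -2.6494% → -265 basis points.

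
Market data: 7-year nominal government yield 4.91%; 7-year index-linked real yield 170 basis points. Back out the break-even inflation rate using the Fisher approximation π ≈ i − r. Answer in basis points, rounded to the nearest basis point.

π ≈ i − r = 4.91% − 1.7% → 321 basis points.

321 basis points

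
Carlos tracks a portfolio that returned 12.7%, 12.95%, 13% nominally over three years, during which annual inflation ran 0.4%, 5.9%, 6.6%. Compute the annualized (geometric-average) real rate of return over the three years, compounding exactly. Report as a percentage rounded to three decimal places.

Nominal growth factor = 1.1270 × 1.1295 × 1.1300 = 1.43842955
Price-level growth factor = 1.0040 × 1.0590 × 1.0660 = 1.13340958
Real growth factor = 1.43842955 / 1.13340958 = 1.26911716
Annualized real rate = 1.26911716^(1/3) − 1 = 8.2681% → 8.268%.

8.268%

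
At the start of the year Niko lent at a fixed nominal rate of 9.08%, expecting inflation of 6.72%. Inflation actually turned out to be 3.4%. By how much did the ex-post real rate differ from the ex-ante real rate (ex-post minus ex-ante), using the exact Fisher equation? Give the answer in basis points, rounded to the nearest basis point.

Ex-ante: (1 + 0.0908)/(1 + 0.0672) − 1 = 2.2114%
Ex-post: (1 + 0.0908)/(1 + 0.0340) − 1 = 5.4932%
Difference (ex-post − ex-ante) = 3.2818% → 328 basis points.

328 basis points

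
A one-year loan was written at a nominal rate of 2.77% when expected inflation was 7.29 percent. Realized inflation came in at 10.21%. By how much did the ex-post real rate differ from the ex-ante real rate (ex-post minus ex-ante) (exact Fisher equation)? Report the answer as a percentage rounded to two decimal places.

-2.54%

Ex-ante: (1 + 0.0277)/(1 + 0.0729) − 1 = -4.2129%
Ex-post: (1 + 0.0277)/(1 + 0.1021) − 1 = -6.7507%
Difference (ex-post − ex-ante) = -2.5379% → -2.54%.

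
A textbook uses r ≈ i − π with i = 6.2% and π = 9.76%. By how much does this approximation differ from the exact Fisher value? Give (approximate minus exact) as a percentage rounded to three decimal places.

Approximate: r ≈ 6.200% − 9.760% = -3.5600%
Exact: (1 + 0.0620)/(1 + 0.0976) − 1 = -3.2434%
Error = -3.5600% − (-3.2434%) = -0.3166% → -0.317%.

-0.317%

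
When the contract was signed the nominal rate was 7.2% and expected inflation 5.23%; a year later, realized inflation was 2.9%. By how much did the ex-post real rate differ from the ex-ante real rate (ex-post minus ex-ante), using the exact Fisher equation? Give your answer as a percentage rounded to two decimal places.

Ex-ante: (1 + 0.0720)/(1 + 0.0523) − 1 = 1.8721%
Ex-post: (1 + 0.0720)/(1 + 0.0290) − 1 = 4.1788%
Difference (ex-post − ex-ante) = 2.3067% → 2.31%.

2.31%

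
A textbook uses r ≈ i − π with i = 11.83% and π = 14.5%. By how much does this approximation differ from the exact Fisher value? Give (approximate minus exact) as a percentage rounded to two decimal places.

Approximate: r ≈ 11.830% − 14.500% = -2.6700%
Exact: (1 + 0.1183)/(1 + 0.1450) − 1 = -2.3319%
Error = -2.6700% − (-2.3319%) = -0.3381% → -0.34%.

-0.34%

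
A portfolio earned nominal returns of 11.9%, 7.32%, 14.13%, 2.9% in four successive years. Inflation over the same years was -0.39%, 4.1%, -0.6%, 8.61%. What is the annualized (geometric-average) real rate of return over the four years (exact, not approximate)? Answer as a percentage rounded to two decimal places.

Nominal growth factor = 1.1190 × 1.0732 × 1.1413 × 1.0290 = 1.41034688
Price-level growth factor = 0.9961 × 1.0410 × 0.9940 × 1.0861 = 1.11946332
Real growth factor = 1.41034688 / 1.11946332 = 1.25984198
Annualized real rate = 1.25984198^(1/4) − 1 = 5.9446% → 5.94%.

5.94%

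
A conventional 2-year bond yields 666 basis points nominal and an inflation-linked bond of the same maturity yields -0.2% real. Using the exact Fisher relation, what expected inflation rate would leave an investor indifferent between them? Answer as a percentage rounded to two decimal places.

6.87%

(1 + π) = (1 + i)/(1 + r) = 1.06660 / 0.99800 = 1.068737
Break-even inflation = 1.068737 − 1 → 6.87%.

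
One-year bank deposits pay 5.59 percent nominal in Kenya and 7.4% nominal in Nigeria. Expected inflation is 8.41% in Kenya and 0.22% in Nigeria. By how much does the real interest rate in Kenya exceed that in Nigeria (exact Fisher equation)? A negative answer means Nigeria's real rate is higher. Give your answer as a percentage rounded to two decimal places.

-9.77%

Kenya: (1 + 0.0559)/(1 + 0.0841) − 1 = -2.6012%
Nigeria: (1 + 0.0740)/(1 + 0.0022) − 1 = 7.1642%
Differential = -2.6012% − 7.1642% = -9.7655% → -9.77%.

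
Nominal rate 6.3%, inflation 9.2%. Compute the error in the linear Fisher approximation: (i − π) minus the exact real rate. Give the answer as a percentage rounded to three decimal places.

Approximate: r ≈ 6.300% − 9.200% = -2.9000%
Exact: (1 + 0.0630)/(1 + 0.0920) − 1 = -2.6557%
Error = -2.9000% − (-2.6557%) = -0.2443% → -0.244%.

-0.244%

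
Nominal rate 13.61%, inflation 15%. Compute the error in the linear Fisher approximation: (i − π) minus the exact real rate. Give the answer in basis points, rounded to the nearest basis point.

Approximate: r ≈ 13.610% − 15.000% = -1.3900%
Exact: (1 + 0.1361)/(1 + 0.1500) − 1 = -1.2087%
Error = -1.3900% − (-1.2087%) = -0.1813% → -18 basis points.

-18 basis points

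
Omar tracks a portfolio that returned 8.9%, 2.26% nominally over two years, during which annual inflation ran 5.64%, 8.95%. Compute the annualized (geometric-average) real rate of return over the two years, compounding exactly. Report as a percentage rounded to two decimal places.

Compound the nominal returns: 1.0890 × 1.0226 = 1.11361140.
Compound inflation: 1.0564 × 1.0895 = 1.15094780.
Deflate: 1.11361140 / 1.15094780 = 0.96756030.
Annualized real rate = 0.96756030^(1/2) − 1 = -1.6354% → -1.64%.

-1.64%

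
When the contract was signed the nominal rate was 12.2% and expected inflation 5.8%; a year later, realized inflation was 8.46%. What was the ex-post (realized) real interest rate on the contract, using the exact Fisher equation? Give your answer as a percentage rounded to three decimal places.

3.448%

Ex-post: (1 + 0.1220)/(1 + 0.0846) − 1 = 3.4483%
So the realized real rate is 3.448%.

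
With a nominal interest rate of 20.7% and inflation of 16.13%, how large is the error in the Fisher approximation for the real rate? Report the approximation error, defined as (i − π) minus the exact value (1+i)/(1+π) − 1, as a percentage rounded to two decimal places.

0.63%

Approximate: r ≈ 20.700% − 16.130% = 4.5700%
Exact: (1 + 0.2070)/(1 + 0.1613) − 1 = 3.9352%
Error = 4.5700% − 3.9352% = 0.6348% → 0.63%.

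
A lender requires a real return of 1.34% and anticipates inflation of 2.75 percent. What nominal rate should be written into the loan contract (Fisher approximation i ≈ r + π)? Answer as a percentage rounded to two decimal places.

4.09%

i ≈ r + π = 1.34% + 2.75% = 4.09%.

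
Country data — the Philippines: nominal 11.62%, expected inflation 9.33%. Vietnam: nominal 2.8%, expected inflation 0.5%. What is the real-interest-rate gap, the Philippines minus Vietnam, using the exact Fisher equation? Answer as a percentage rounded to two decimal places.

The Philippines: (1 + 0.1162)/(1 + 0.0933) − 1 = 2.0946%
Vietnam: (1 + 0.0280)/(1 + 0.0050) − 1 = 2.2886%
Differential = 2.0946% − 2.2886% = -0.1940% → -0.19%.

-0.19%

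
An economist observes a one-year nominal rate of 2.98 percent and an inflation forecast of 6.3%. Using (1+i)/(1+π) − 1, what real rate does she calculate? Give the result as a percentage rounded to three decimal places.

-3.123%

By the Fisher identity, 1 + r = (1 + i)/(1 + π).
1 + r = 1.02980 / 1.06300 = 0.968768
r = 0.968768 − 1 = -3.1232%, i.e. -3.123%.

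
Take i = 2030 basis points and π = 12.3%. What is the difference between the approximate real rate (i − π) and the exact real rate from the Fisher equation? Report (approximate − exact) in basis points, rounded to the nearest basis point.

88 basis points

Approximate: r ≈ 20.300% − 12.300% = 8.0000%
Exact: (1 + 0.2030)/(1 + 0.1230) − 1 = 7.1238%
Error = 8.0000% − 7.1238% = 0.8762% → 88 basis points.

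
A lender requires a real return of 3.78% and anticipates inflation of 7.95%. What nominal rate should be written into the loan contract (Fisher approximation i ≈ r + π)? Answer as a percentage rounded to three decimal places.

i ≈ r + π = 3.78% + 7.95% = 11.730%.

11.730%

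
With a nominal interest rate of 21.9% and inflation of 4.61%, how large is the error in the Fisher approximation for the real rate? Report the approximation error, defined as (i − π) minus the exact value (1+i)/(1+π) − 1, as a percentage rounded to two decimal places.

0.76%

Approximate: r ≈ 21.900% − 4.610% = 17.2900%
Exact: (1 + 0.2190)/(1 + 0.0461) − 1 = 16.5281%
Error = 17.2900% − 16.5281% = 0.7619% → 0.76%.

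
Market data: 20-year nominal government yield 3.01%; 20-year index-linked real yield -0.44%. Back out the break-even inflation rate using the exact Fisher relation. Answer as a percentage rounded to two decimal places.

3.47%

(1 + π) = (1 + i)/(1 + r) = 1.03010 / 0.99560 = 1.034652
Break-even inflation = 1.034652 − 1 → 3.47%.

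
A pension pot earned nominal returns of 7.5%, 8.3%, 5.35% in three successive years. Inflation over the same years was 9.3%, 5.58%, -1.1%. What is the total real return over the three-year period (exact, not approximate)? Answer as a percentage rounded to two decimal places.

Nominal growth factor = 1.0750 × 1.0830 × 1.0535 = 1.226511
Price-level growth factor = 1.0930 × 1.0558 × 0.9890 = 1.141296
Real growth factor = 1.226511 / 1.141296 = 1.074666
Total real return = 1.074666 − 1 → 7.47%.

7.47%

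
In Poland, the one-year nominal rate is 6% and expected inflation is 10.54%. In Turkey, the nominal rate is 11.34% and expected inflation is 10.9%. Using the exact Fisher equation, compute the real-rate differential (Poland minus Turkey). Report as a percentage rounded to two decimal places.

-4.50%

Poland: (1 + 0.0600)/(1 + 0.1054) − 1 = -4.1071%
Turkey: (1 + 0.1134)/(1 + 0.1090) − 1 = 0.3968%
Differential = -4.1071% − 0.3968% = -4.5039% → -4.50%.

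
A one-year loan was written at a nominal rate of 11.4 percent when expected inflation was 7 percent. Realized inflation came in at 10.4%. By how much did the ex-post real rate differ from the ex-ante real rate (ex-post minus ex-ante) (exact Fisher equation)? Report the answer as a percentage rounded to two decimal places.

Ex-ante: (1 + 0.1140)/(1 + 0.0700) − 1 = 4.1121%
Ex-post: (1 + 0.1140)/(1 + 0.1040) − 1 = 0.9058%
Difference (ex-post − ex-ante) = -3.2064% → -3.21%.

-3.21%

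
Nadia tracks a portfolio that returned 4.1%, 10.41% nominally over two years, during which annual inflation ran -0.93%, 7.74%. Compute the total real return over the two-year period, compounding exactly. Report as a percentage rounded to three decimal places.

Compound the nominal returns: 1.0410 × 1.1041 = 1.149368.
Compound inflation: 0.9907 × 1.0774 = 1.067380.
Deflate: 1.149368 / 1.067380 = 1.076812.
Total real return = 1.076812 − 1 → 7.681%.

7.681%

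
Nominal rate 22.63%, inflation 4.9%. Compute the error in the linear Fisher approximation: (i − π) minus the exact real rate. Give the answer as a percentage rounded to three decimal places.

0.828%

Approximate: r ≈ 22.630% − 4.900% = 17.7300%
Exact: (1 + 0.2263)/(1 + 0.0490) − 1 = 16.9018%
Error = 17.7300% − 16.9018% = 0.8282% → 0.828%.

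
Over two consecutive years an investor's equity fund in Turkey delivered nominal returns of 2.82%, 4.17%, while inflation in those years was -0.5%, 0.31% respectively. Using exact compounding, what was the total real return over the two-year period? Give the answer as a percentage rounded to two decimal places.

Compound the nominal returns: 1.0282 × 1.0417 = 1.071076.
Compound inflation: 0.9950 × 1.0031 = 0.998085.
Deflate: 1.071076 / 0.998085 = 1.073132.
Total real return = 1.073132 − 1 → 7.31%.

7.31%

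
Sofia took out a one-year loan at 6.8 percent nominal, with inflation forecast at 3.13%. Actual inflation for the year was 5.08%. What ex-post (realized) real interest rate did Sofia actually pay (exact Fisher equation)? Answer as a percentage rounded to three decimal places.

1.637%

Ex-post: (1 + 0.0680)/(1 + 0.0508) − 1 = 1.6368%
So the realized real rate is 1.637%.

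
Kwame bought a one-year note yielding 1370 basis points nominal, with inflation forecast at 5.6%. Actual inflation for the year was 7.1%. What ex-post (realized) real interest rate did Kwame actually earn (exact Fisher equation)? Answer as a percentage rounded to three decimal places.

Ex-post: (1 + 0.1370)/(1 + 0.0710) − 1 = 6.16246%
So the realized real rate is 6.162%.

6.162%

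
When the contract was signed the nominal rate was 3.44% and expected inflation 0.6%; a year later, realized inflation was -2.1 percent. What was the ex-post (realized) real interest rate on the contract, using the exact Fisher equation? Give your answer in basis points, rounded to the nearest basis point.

Ex-post: (1 + 0.0344)/(1 − 0.0210) − 1 = 5.6588%
So the realized real rate is 566 basis points.

566 basis points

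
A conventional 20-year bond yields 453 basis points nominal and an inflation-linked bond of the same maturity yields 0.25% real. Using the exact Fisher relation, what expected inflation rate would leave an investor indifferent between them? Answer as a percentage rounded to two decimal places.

(1 + π) = (1 + i)/(1 + r) = 1.04530 / 1.00250 = 1.042693
Break-even inflation = 1.042693 − 1 → 4.27%.

4.27%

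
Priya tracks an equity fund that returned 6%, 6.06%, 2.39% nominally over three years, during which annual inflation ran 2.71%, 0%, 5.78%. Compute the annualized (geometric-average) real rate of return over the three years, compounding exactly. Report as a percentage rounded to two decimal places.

1.95%

Compound the nominal returns: 1.0600 × 1.0606 × 1.0239 = 1.15110524.
Compound inflation: 1.0271 × 1.0000 × 1.0578 = 1.08646638.
Deflate: 1.15110524 / 1.08646638 = 1.05949458.
Annualized real rate = 1.05949458^(1/3) − 1 = 1.9451% → 1.95%.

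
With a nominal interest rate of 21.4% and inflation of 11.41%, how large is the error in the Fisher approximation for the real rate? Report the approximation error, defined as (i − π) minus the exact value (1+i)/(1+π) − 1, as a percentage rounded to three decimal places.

Approximate: r ≈ 21.400% − 11.410% = 9.9900%
Exact: (1 + 0.2140)/(1 + 0.1141) − 1 = 8.9669%
Error = 9.9900% − 8.9669% = 1.0231% → 1.023%.

1.023%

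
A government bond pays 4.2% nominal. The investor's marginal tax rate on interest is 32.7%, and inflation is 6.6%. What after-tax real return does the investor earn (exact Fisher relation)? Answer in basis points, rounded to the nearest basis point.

-354 basis points

After-tax nominal return = 4.2% × (1 − 0.327) = 2.8266%.
1 + r = 1.028266 / 1.06600 = 0.964602
After-tax real rate = 0.964602 − 1 → -354 basis points.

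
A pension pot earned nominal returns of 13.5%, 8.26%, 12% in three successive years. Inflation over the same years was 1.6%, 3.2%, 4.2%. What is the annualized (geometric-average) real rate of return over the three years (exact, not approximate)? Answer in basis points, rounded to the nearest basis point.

800 basis points

Nominal growth factor = 1.1350 × 1.0826 × 1.1200 = 1.37620112
Price-level growth factor = 1.0160 × 1.0320 × 1.0420 = 1.09254950
Real growth factor = 1.37620112 / 1.09254950 = 1.25962358
Annualized real rate = 1.25962358^(1/3) − 1 = 7.9975% → 800 basis points.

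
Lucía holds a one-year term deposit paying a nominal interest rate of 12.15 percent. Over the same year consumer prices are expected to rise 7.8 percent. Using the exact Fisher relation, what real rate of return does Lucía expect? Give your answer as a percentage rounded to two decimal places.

4.04%

1 + r = 1.12150 / 1.07800 = 1.040353
r = 1.040353 − 1 = 4.0353%, i.e. 4.04%.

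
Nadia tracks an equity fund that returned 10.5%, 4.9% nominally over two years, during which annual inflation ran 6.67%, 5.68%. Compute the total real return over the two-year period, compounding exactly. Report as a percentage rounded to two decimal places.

2.83%

Compound the nominal returns: 1.1050 × 1.0490 = 1.159145.
Compound inflation: 1.0667 × 1.0568 = 1.127289.
Deflate: 1.159145 / 1.127289 = 1.028259.
Total real return = 1.028259 − 1 → 2.83%.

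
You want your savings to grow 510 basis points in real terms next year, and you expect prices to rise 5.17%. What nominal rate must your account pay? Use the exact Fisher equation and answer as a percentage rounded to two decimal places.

10.53%

(1 + i) = (1 + r)(1 + π) = 1.05100 × 1.05170 = 1.1053367
i = 1.1053367 − 1, so the required nominal rate is 10.53%.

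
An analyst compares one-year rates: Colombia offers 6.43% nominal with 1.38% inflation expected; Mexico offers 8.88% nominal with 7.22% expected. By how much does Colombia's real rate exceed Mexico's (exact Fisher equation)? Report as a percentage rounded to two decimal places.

3.43%

Colombia: (1 + 0.0643)/(1 + 0.0138) − 1 = 4.9813%
Mexico: (1 + 0.0888)/(1 + 0.0722) − 1 = 1.5482%
Differential = 4.9813% − 1.5482% = 3.4330% → 3.43%.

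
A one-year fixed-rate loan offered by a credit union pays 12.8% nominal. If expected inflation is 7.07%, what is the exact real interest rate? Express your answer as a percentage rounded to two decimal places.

By the Fisher identity, 1 + r = (1 + i)/(1 + π).
1 + r = 1.12800 / 1.07070 = 1.053516
r = 1.053516 − 1 = 5.3516%, i.e. 5.35%.

5.35%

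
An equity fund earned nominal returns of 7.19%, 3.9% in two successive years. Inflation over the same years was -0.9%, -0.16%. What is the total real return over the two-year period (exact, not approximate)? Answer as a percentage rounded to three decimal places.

12.562%

Compound the nominal returns: 1.0719 × 1.0390 = 1.113704.
Compound inflation: 0.9910 × 0.9984 = 0.989414.
Deflate: 1.113704 / 0.989414 = 1.125619.
Total real return = 1.125619 − 1 → 12.562%.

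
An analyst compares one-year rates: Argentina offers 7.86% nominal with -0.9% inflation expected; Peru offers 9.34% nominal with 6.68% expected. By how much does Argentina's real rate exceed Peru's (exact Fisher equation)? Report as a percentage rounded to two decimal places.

Argentina: (1 + 0.0786)/(1 − 0.0090) − 1 = 8.8396%
Peru: (1 + 0.0934)/(1 + 0.0668) − 1 = 2.4934%
Differential = 8.8396% − 2.4934% = 6.3461% → 6.35%.

6.35%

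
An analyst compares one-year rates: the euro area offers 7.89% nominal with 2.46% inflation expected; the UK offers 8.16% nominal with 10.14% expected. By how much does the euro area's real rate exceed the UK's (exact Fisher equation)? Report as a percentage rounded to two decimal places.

7.10%

The euro area: (1 + 0.0789)/(1 + 0.0246) − 1 = 5.2996%
The UK: (1 + 0.0816)/(1 + 0.1014) − 1 = -1.7977%
Differential = 5.2996% − (-1.7977%) = 7.0973% → 7.10%.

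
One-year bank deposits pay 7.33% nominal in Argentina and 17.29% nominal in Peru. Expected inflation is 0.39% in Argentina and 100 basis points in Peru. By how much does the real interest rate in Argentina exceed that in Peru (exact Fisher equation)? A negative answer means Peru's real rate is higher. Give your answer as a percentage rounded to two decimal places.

-9.22%

Argentina: (1 + 0.0733)/(1 + 0.0039) − 1 = 6.9130%
Peru: (1 + 0.1729)/(1 + 0.0100) − 1 = 16.1287%
Differential = 6.9130% − 16.1287% = -9.2157% → -9.22%.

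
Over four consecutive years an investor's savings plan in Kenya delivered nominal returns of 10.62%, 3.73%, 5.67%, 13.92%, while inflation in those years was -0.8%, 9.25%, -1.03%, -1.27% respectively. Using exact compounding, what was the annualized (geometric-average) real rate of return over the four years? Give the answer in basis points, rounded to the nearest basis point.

Compound the nominal returns: 1.1062 × 1.0373 × 1.0567 × 1.1392 = 1.38130542.
Compound inflation: 0.9920 × 1.0925 × 0.9897 × 0.9873 = 1.05897529.
Deflate: 1.38130542 / 1.05897529 = 1.30437928.
Annualized real rate = 1.30437928^(1/4) − 1 = 6.8688% → 687 basis points.

687 basis points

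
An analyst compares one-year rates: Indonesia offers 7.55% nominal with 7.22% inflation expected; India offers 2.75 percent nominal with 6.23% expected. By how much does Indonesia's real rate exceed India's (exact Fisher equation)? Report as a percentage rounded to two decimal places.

3.58%

Indonesia: (1 + 0.0755)/(1 + 0.0722) − 1 = 0.3078%
India: (1 + 0.0275)/(1 + 0.0623) − 1 = -3.2759%
Differential = 0.3078% − (-3.2759%) = 3.5837% → 3.58%.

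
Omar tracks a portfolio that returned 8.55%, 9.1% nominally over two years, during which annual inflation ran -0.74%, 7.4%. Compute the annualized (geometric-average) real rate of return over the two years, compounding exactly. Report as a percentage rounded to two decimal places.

Nominal growth factor = 1.0855 × 1.0910 = 1.18428050
Price-level growth factor = 0.9926 × 1.0740 = 1.06605240
Real growth factor = 1.18428050 / 1.06605240 = 1.11090271
Annualized real rate = 1.11090271^(1/2) − 1 = 5.3994% → 5.40%.

5.40%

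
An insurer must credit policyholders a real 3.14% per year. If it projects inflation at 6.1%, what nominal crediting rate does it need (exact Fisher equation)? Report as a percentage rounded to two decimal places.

9.43%

(1 + i) = (1 + r)(1 + π) = 1.03140 × 1.06100 = 1.0943154
i = 1.0943154 − 1, so the required nominal rate is 9.43%.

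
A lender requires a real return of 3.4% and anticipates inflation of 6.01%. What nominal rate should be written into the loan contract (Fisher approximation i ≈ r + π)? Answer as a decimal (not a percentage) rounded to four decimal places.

0.0941

i ≈ r + π = 3.4% + 6.01% = 0.0941.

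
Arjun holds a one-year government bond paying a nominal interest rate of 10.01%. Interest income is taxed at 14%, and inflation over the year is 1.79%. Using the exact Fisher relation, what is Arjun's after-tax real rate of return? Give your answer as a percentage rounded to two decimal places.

After-tax nominal return = 10.01% × (1 − 0.14) = 8.6086%.
1 + r = 1.086086 / 1.01790 = 1.066987
After-tax real rate = 1.066987 − 1 → 6.70%.

6.70%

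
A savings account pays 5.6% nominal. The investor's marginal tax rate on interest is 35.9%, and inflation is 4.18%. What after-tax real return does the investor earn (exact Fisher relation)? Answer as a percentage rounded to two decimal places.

-0.57%

After-tax nominal return = 5.6% × (1 − 0.359) = 3.5896%.
1 + r = 1.035896 / 1.04180 = 0.994333
After-tax real rate = 0.994333 − 1 → -0.57%.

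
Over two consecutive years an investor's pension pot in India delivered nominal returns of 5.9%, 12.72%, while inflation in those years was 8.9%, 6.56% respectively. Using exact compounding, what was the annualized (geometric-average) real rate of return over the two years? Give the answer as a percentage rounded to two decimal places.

Compound the nominal returns: 1.0590 × 1.1272 = 1.19370480.
Compound inflation: 1.0890 × 1.0656 = 1.16043840.
Deflate: 1.19370480 / 1.16043840 = 1.02866710.
Annualized real rate = 1.02866710^(1/2) − 1 = 1.4232% → 1.42%.

1.42%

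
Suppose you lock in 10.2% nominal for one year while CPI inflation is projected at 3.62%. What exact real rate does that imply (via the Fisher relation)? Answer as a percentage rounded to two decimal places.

6.35%

By the Fisher relation, 1 + r = (1 + i)/(1 + π).
1 + r = 1.10200 / 1.03620 = 1.063501
r = 1.063501 − 1 = 6.3501%, i.e. 6.35%.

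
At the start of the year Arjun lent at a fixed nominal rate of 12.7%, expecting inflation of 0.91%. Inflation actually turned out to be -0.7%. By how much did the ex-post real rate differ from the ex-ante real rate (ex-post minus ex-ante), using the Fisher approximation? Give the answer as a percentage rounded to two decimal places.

Ex-ante: 12.7% − 0.91% = 11.790%
Ex-post: 12.7% − (-0.7%) = 13.400%
Difference (ex-post − ex-ante) = 1.6100% → 1.61%.

1.61%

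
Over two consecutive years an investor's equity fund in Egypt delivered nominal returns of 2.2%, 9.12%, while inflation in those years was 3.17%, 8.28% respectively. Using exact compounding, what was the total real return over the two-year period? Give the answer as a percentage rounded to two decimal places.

-0.17%

Compound the nominal returns: 1.0220 × 1.0912 = 1.115206.
Compound inflation: 1.0317 × 1.0828 = 1.117125.
Deflate: 1.115206 / 1.117125 = 0.998283.
Total real return = 0.998283 − 1 → -0.17%.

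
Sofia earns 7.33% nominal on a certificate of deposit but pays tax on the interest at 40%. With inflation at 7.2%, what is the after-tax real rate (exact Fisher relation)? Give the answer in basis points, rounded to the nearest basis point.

-261 basis points

After-tax nominal return = 7.33% × (1 − 0.4) = 4.3980%.
1 + r = 1.04398 / 1.07200 = 0.973862
After-tax real rate = 0.973862 − 1 → -261 basis points.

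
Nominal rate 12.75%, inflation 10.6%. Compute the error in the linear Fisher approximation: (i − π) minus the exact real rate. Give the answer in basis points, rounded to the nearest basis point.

Approximate: r ≈ 12.750% − 10.600% = 2.1500%
Exact: (1 + 0.1275)/(1 + 0.1060) − 1 = 1.9439%
Error = 2.1500% − 1.9439% = 0.2061% → 21 basis points.

21 basis points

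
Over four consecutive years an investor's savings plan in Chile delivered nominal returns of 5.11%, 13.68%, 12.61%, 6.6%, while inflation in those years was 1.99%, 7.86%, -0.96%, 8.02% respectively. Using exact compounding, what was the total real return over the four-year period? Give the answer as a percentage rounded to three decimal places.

Nominal growth factor = 1.0511 × 1.1368 × 1.1261 × 1.0660 = 1.434374
Price-level growth factor = 1.0199 × 1.0786 × 0.9904 × 1.0802 = 1.176882
Real growth factor = 1.434374 / 1.176882 = 1.218792
Total real return = 1.218792 − 1 → 21.879%.

21.879%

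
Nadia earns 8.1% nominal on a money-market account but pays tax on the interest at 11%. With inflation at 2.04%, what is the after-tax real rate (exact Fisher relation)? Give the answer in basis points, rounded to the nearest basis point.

507 basis points

After-tax nominal return = 8.1% × (1 − 0.11) = 7.2090%.
1 + r = 1.07209 / 1.02040 = 1.050657
After-tax real rate = 1.050657 − 1 → 507 basis points.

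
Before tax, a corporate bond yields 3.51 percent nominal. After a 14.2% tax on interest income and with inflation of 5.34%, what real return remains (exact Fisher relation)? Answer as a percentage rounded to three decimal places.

-2.210%

After-tax nominal return = 3.51% × (1 − 0.142) = 3.01158%.
1 + r = 1.0301158 / 1.05340 = 0.977896
After-tax real rate = 0.977896 − 1 → -2.210%.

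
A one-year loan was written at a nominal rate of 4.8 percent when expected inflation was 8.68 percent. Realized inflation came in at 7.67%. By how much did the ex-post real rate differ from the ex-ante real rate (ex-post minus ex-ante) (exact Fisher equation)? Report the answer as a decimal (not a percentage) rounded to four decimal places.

0.0090

Ex-ante: (1 + 0.0480)/(1 + 0.0868) − 1 = -3.5701%
Ex-post: (1 + 0.0480)/(1 + 0.0767) − 1 = -2.6656%
Difference (ex-post − ex-ante) = 0.9046% → 0.0090.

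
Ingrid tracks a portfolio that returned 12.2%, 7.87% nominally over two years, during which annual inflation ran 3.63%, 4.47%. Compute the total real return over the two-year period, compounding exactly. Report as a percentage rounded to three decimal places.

11.793%

Compound the nominal returns: 1.1220 × 1.0787 = 1.2103014.
Compound inflation: 1.0363 × 1.0447 = 1.0826226.
Deflate: 1.2103014 / 1.0826226 = 1.1179347.
Total real return = 1.1179347 − 1 → 11.793%.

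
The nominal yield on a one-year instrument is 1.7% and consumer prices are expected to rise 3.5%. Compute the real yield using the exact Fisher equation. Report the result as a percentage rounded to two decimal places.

By the Fisher relation, 1 + r = (1 + i)/(1 + π).
1 + r = 1.01700 / 1.03500 = 0.982609
r = 0.982609 − 1 = -1.7391%, i.e. -1.74%.

-1.74%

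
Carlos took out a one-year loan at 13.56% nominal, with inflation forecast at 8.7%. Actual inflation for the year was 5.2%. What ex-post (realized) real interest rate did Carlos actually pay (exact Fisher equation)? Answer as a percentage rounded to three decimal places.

7.947%

Ex-post: (1 + 0.1356)/(1 + 0.0520) − 1 = 7.9468%
So the realized real rate is 7.947%.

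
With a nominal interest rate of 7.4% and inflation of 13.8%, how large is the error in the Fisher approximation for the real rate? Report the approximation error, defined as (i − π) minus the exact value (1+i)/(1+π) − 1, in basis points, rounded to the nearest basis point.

-78 basis points

Approximate: r ≈ 7.400% − 13.800% = -6.4000%
Exact: (1 + 0.0740)/(1 + 0.1380) − 1 = -5.6239%
Error = -6.4000% − (-5.6239%) = -0.7761% → -78 basis points.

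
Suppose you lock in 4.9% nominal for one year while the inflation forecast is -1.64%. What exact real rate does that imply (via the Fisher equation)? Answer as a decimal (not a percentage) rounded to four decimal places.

0.0665

1 + r = 1.04900 / 0.98360 = 1.066490
r = 1.066490 − 1 = 6.6490%, i.e. 0.0665.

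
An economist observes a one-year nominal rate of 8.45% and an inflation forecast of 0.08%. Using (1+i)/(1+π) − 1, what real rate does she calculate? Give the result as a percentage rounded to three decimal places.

By the Fisher equation, 1 + r = (1 + i)/(1 + π).
1 + r = 1.08450 / 1.00080 = 1.083633
r = 1.083633 − 1 = 8.3633%, i.e. 8.363%.

8.363%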